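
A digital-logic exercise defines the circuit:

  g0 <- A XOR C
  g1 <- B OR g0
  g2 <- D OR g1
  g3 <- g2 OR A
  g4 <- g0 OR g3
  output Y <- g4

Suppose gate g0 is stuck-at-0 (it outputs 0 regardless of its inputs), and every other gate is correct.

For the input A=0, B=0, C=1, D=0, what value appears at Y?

0

Propagate with g0 forced: g0=0 [stuck-at-0], g1=0, g2=0, g3=0, g4=0.
So Y = 0. (Without the fault it would be 1.)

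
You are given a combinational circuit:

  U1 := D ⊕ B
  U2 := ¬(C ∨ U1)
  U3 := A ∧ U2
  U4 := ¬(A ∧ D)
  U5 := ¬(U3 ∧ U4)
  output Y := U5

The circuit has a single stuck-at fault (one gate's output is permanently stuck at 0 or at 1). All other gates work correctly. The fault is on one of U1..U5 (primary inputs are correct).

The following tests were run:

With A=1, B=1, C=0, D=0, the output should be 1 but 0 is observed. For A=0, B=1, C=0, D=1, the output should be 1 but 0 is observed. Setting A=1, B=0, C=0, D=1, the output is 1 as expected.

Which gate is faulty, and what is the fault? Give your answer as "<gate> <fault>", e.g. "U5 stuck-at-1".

Fault-free values for test 1 (A=1, B=1, C=0, D=0): U1=1, U2=0, U3=0, U4=1, U5=1, giving Y=1. Observed 0.
Test 1: faults giving observed 0 are {U1 stuck-at-0, U2 stuck-at-1, U3 stuck-at-1, U5 stuck-at-0}.
Test 2 (A=0, B=1, C=0, D=1): fault-free U1=0, U2=1, U3=0, U4=1, U5=1 → 1; observed 0. Eliminates U1 stuck-at-0, U2 stuck-at-1.
Test 3 (A=1, B=0, C=0, D=1): fault-free U1=1, U2=0, U3=0, U4=0, U5=1 → 1; observed 1. Eliminates U5 stuck-at-0.
Only U3 stuck-at-1 is consistent with every test.

U3 stuck-at-1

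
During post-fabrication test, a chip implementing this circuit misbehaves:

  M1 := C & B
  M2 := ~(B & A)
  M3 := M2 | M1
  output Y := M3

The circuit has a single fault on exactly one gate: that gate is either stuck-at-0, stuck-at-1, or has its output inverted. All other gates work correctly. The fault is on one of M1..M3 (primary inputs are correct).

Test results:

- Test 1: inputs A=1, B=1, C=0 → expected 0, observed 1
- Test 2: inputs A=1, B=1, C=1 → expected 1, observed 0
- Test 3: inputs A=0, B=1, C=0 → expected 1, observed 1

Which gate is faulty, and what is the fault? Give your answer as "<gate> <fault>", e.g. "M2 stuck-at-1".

M1 inverted output

Fault-free values for test 1 (A=1, B=1, C=0): M1=0, M2=0, M3=0, giving Y=0. Observed 1.
Test 1: faults giving observed 1 are {M1 stuck-at-1, M1 inverted output, M2 stuck-at-1, M2 inverted output, M3 stuck-at-1, M3 inverted output}.
Test 2 (A=1, B=1, C=1): fault-free M1=1, M2=0, M3=1 → 1; observed 0. Eliminates M1 stuck-at-1, M2 stuck-at-1, M2 inverted output, M3 stuck-at-1.
Test 3 (A=0, B=1, C=0): fault-free M1=0, M2=1, M3=1 → 1; observed 1. Eliminates M3 inverted output.
Only M1 inverted output is consistent with every test.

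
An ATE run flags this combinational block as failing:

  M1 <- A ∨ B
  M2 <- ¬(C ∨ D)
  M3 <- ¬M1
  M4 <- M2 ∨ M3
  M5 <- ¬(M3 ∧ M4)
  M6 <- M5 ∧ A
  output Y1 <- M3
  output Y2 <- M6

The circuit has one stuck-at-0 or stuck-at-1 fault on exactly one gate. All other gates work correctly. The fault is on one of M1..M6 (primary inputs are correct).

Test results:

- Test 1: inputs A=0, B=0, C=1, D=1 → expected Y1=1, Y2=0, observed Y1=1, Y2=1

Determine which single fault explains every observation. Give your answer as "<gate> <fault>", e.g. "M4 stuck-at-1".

Fault-free values for test 1 (A=0, B=0, C=1, D=1): M1=0, M2=0, M3=1, M4=1, M5=0, M6=0, giving Y1=1, Y2=0. Observed Y1=1, Y2=1.
Test 1: faults giving observed Y1=1, Y2=1 are {M6 stuck-at-1}.
Only M6 stuck-at-1 is consistent with every test.

M6 stuck-at-1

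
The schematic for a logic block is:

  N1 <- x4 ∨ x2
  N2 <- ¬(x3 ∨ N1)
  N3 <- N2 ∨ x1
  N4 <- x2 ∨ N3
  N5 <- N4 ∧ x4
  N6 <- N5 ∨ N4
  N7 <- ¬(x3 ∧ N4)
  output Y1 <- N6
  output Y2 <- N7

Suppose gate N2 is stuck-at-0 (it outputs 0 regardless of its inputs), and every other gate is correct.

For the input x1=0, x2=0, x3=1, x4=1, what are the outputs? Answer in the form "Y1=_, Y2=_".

Y1=0, Y2=1

Propagate with N2 forced: N1=1, N2=0 [stuck-at-0], N3=0, N4=0, N5=0, N6=0, N7=1.
So the outputs are Y1=0, Y2=1. (Same as the fault-free value — the fault is masked on this input.)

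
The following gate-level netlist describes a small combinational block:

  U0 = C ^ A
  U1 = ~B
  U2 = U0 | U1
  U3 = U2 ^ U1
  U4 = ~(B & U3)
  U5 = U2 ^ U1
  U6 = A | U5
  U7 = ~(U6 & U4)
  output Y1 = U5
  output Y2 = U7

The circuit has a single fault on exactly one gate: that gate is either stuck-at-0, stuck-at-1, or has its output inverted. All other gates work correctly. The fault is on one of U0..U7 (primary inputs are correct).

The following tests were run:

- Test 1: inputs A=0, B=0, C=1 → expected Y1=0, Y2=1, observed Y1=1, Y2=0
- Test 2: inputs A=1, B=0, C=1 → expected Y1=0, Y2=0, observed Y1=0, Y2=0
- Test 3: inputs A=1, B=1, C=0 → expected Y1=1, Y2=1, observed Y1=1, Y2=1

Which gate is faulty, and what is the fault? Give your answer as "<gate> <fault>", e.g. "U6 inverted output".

U1 stuck-at-0

Fault-free values for test 1 (A=0, B=0, C=1): U0=1, U1=1, U2=1, U3=0, U4=1, U5=0, U6=0, U7=1, giving Y1=0, Y2=1. Observed Y1=1, Y2=0.
Test 1: faults giving observed Y1=1, Y2=0 are {U1 stuck-at-0, U1 inverted output, U2 stuck-at-0, U2 inverted output, U5 stuck-at-1, U5 inverted output}.
Test 2 (A=1, B=0, C=1): fault-free U0=0, U1=1, U2=1, U3=0, U4=1, U5=0, U6=1, U7=0 → Y1=0, Y2=0; observed Y1=0, Y2=0. Eliminates U2 stuck-at-0, U2 inverted output, U5 stuck-at-1, U5 inverted output.
Test 3 (A=1, B=1, C=0): fault-free U0=1, U1=0, U2=1, U3=1, U4=0, U5=1, U6=1, U7=1 → Y1=1, Y2=1; observed Y1=1, Y2=1. Eliminates U1 inverted output.
Only U1 stuck-at-0 is consistent with every test.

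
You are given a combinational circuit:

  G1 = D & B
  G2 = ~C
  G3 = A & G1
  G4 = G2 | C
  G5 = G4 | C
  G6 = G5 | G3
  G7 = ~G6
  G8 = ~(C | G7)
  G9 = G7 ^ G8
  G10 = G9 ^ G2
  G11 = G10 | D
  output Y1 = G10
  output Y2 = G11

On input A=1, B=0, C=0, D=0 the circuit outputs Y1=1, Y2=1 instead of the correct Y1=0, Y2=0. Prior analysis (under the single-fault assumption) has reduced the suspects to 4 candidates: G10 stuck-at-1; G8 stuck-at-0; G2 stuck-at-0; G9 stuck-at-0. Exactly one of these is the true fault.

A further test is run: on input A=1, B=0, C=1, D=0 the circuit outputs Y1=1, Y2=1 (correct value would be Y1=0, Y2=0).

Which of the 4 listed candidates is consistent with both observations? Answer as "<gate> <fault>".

Evaluate each candidate on input A=1, B=0, C=1, D=0:
  G10 stuck-at-1: G1=0, G2=0, G3=0, G4=1, G5=1, G6=1, G7=0, G8=0, G9=0, G10=1 [stuck-at-1], G11=1 → Y1=1, Y2=1 — matches
  G8 stuck-at-0: G1=0, G2=0, G3=0, G4=1, G5=1, G6=1, G7=0, G8=0 [stuck-at-0], G9=0, G10=0, G11=0 → Y1=0, Y2=0 — eliminated
  G2 stuck-at-0: G1=0, G2=0 [stuck-at-0], G3=0, G4=1, G5=1, G6=1, G7=0, G8=0, G9=0, G10=0, G11=0 → Y1=0, Y2=0 — eliminated
  G9 stuck-at-0: G1=0, G2=0, G3=0, G4=1, G5=1, G6=1, G7=0, G8=0, G9=0 [stuck-at-0], G10=0, G11=0 → Y1=0, Y2=0 — eliminated
Only G10 stuck-at-1 reproduces the observed Y1=1, Y2=1.

G10 stuck-at-1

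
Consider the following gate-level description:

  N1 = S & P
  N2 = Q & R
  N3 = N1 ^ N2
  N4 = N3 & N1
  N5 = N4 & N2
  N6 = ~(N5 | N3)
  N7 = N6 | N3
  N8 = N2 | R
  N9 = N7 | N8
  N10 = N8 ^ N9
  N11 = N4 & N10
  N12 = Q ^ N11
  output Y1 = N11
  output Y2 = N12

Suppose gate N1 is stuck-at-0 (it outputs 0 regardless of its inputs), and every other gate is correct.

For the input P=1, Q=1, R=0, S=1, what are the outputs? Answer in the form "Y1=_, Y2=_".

Y1=0, Y2=1

Propagate with N1 forced: N1=0 [stuck-at-0], N2=0, N3=0, N4=0, N5=0, N6=1, N7=1, N8=0, N9=1, N10=1, N11=0, N12=1.
So the outputs are Y1=0, Y2=1. (Without the fault they would be Y1=1, Y2=0.)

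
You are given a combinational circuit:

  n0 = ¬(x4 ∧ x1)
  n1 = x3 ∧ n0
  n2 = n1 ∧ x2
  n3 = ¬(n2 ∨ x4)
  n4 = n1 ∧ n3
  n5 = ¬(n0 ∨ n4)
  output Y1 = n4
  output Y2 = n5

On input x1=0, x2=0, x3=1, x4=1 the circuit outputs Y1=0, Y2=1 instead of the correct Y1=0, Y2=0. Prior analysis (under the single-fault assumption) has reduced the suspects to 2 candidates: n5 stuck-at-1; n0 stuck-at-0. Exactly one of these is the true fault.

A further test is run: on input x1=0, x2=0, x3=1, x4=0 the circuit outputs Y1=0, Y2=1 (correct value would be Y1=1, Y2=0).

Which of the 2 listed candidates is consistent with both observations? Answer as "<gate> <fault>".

Evaluate each candidate on input x1=0, x2=0, x3=1, x4=0:
  n5 stuck-at-1: n0=1, n1=1, n2=0, n3=1, n4=1, n5=1 [stuck-at-1] → Y1=1, Y2=1 — eliminated
  n0 stuck-at-0: n0=0 [stuck-at-0], n1=0, n2=0, n3=1, n4=0, n5=1 → Y1=0, Y2=1 — matches
Only n0 stuck-at-0 reproduces the observed Y1=0, Y2=1.

n0 stuck-at-0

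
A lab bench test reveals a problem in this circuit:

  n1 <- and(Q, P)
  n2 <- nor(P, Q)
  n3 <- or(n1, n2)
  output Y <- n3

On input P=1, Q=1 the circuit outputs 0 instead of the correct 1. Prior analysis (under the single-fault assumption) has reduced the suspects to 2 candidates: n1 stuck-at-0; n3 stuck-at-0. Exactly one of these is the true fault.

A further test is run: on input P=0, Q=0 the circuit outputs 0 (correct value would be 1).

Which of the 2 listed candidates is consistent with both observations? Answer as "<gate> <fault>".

Evaluate each candidate on input P=0, Q=0:
  n1 stuck-at-0: n1=0 [stuck-at-0], n2=1, n3=1 → 1 — eliminated
  n3 stuck-at-0: n1=0, n2=1, n3=0 [stuck-at-0] → 0 — matches
Only n3 stuck-at-0 reproduces the observed 0.

n3 stuck-at-0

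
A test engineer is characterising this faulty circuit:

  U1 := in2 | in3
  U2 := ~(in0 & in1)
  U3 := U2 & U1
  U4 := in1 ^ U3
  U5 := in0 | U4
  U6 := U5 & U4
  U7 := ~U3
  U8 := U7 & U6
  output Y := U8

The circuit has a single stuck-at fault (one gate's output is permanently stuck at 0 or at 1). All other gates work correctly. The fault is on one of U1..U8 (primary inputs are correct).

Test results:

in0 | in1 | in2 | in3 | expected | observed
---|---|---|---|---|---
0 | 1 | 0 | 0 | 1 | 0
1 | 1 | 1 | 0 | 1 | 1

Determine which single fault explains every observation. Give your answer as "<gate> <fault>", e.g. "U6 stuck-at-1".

U1 stuck-at-1

Fault-free values for test 1 (in0=0, in1=1, in2=0, in3=0): U1=0, U2=1, U3=0, U4=1, U5=1, U6=1, U7=1, U8=1, giving Y=1. Observed 0.
Test 1: faults giving observed 0 are {U1 stuck-at-1, U3 stuck-at-1, U4 stuck-at-0, U5 stuck-at-0, U6 stuck-at-0, U7 stuck-at-0, U8 stuck-at-0}.
Test 2 (in0=1, in1=1, in2=1, in3=0): fault-free U1=1, U2=0, U3=0, U4=1, U5=1, U6=1, U7=1, U8=1 → 1; observed 1. Eliminates U3 stuck-at-1, U4 stuck-at-0, U5 stuck-at-0, U6 stuck-at-0, U7 stuck-at-0, U8 stuck-at-0.
Only U1 stuck-at-1 is consistent with every test.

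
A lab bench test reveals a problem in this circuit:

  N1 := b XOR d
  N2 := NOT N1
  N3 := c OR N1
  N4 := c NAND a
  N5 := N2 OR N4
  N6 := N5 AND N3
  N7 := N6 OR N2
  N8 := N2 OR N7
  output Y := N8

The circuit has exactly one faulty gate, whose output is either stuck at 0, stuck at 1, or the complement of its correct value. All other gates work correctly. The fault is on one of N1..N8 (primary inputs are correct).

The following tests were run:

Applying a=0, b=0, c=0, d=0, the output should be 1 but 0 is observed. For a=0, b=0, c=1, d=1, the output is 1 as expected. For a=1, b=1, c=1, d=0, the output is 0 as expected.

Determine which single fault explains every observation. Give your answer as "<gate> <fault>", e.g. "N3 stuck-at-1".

N2 stuck-at-0

Fault-free values for test 1 (a=0, b=0, c=0, d=0): N1=0, N2=1, N3=0, N4=1, N5=1, N6=0, N7=1, N8=1, giving Y=1. Observed 0.
Test 1: faults giving observed 0 are {N2 stuck-at-0, N2 inverted output, N8 stuck-at-0, N8 inverted output}.
Test 2 (a=0, b=0, c=1, d=1): fault-free N1=1, N2=0, N3=1, N4=1, N5=1, N6=1, N7=1, N8=1 → 1; observed 1. Eliminates N8 stuck-at-0, N8 inverted output.
Test 3 (a=1, b=1, c=1, d=0): fault-free N1=1, N2=0, N3=1, N4=0, N5=0, N6=0, N7=0, N8=0 → 0; observed 0. Eliminates N2 inverted output.
Only N2 stuck-at-0 is consistent with every test.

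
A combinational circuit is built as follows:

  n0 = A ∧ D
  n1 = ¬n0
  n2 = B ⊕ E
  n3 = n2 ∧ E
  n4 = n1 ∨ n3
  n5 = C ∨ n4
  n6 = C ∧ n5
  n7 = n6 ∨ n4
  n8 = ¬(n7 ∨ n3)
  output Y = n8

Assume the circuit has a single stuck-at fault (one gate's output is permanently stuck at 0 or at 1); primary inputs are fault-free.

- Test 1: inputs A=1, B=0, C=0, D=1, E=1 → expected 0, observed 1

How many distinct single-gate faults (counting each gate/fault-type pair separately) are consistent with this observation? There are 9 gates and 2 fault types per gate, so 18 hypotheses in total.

Fault-free: n0=1, n1=0, n2=1, n3=1, n4=1, n5=1, n6=0, n7=1, n8=0 → 0. Observed 1.
  n0: none of the 2 fault types match ✗
  n1: none of the 2 fault types match ✗
  n2: stuck-at-0 ✓; others ✗
  n3: stuck-at-0 ✓; others ✗
  n4: none of the 2 fault types match ✗
  n5: none of the 2 fault types match ✗
  n6: none of the 2 fault types match ✗
  n7: none of the 2 fault types match ✗
  n8: stuck-at-1 ✓; others ✗
Consistent faults: {n2 stuck-at-0, n3 stuck-at-0, n8 stuck-at-1} — 3 in all.

3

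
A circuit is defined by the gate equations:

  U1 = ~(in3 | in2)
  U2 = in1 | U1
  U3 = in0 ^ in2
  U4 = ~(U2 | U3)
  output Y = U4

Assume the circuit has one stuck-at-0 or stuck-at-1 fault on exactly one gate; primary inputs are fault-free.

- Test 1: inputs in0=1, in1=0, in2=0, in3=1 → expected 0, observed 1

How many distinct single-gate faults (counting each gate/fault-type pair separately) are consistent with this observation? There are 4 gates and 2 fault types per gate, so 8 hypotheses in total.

2

Fault-free: U1=0, U2=0, U3=1, U4=0 → 0. Observed 1.
  U1 stuck-at-0: output 0 ✗
  U1 stuck-at-1: output 0 ✗
  U2 stuck-at-0: output 0 ✗
  U2 stuck-at-1: output 0 ✗
  U3 stuck-at-0: output 1 ✓
  U3 stuck-at-1: output 0 ✗
  U4 stuck-at-0: output 0 ✗
  U4 stuck-at-1: output 1 ✓
Consistent faults: {U3 stuck-at-0, U4 stuck-at-1} — 2 in all.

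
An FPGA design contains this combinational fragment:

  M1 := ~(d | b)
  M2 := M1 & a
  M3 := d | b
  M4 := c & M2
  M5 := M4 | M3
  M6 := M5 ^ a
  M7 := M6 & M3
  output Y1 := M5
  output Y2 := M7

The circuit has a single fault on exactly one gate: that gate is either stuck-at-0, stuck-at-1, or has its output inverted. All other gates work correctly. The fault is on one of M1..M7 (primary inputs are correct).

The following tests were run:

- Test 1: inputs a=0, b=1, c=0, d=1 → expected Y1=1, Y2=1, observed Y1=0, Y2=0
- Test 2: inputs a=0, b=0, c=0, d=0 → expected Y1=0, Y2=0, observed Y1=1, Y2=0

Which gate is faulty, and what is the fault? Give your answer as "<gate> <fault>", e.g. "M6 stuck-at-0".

M5 inverted output

Fault-free values for test 1 (a=0, b=1, c=0, d=1): M1=0, M2=0, M3=1, M4=0, M5=1, M6=1, M7=1, giving Y1=1, Y2=1. Observed Y1=0, Y2=0.
Test 1: faults giving observed Y1=0, Y2=0 are {M3 stuck-at-0, M3 inverted output, M5 stuck-at-0, M5 inverted output}.
Test 2 (a=0, b=0, c=0, d=0): fault-free M1=1, M2=0, M3=0, M4=0, M5=0, M6=0, M7=0 → Y1=0, Y2=0; observed Y1=1, Y2=0. Eliminates M3 stuck-at-0, M3 inverted output, M5 stuck-at-0.
Only M5 inverted output is consistent with every test.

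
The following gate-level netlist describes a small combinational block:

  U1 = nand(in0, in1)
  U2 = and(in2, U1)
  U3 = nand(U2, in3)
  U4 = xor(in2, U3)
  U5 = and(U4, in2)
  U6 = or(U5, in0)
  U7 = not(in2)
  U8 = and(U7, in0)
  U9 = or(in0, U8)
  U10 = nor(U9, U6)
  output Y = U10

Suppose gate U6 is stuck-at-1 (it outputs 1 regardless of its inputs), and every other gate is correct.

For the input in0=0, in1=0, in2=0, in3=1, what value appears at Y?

Propagate with U6 forced: U1=1, U2=0, U3=1, U4=1, U5=0, U6=1 [stuck-at-1], U7=1, U8=0, U9=0, U10=0.
So Y = 0. (Without the fault it would be 1.)

0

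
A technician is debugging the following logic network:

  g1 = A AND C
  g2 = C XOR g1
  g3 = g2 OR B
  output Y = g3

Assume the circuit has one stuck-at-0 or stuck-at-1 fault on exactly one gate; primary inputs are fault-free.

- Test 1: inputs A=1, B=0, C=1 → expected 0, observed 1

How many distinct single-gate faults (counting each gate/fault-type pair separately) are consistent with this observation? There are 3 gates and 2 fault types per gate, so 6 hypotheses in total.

3

Fault-free: g1=1, g2=0, g3=0 → 0. Observed 1.
  g1 stuck-at-0: output 1 ✓
  g1 stuck-at-1: output 0 ✗
  g2 stuck-at-0: output 0 ✗
  g2 stuck-at-1: output 1 ✓
  g3 stuck-at-0: output 0 ✗
  g3 stuck-at-1: output 1 ✓
Consistent faults: {g1 stuck-at-0, g2 stuck-at-1, g3 stuck-at-1} — 3 in all.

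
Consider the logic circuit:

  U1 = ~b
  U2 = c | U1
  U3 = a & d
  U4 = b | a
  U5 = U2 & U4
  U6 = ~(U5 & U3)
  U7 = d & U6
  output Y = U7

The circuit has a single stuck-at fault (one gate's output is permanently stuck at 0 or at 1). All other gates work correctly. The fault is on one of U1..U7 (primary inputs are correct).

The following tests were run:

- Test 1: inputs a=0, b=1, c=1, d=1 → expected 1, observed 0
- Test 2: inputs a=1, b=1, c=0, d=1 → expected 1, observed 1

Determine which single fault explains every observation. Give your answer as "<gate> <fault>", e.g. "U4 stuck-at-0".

Fault-free values for test 1 (a=0, b=1, c=1, d=1): U1=0, U2=1, U3=0, U4=1, U5=1, U6=1, U7=1, giving Y=1. Observed 0.
Test 1: faults giving observed 0 are {U3 stuck-at-1, U6 stuck-at-0, U7 stuck-at-0}.
Test 2 (a=1, b=1, c=0, d=1): fault-free U1=0, U2=0, U3=1, U4=1, U5=0, U6=1, U7=1 → 1; observed 1. Eliminates U6 stuck-at-0, U7 stuck-at-0.
Only U3 stuck-at-1 is consistent with every test.

U3 stuck-at-1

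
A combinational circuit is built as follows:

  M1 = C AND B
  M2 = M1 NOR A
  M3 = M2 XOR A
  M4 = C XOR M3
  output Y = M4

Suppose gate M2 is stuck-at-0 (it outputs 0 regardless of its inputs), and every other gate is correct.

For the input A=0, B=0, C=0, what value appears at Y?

Propagate with M2 forced: M1=0, M2=0 [stuck-at-0], M3=0, M4=0.
So Y = 0. (Without the fault it would be 1.)

0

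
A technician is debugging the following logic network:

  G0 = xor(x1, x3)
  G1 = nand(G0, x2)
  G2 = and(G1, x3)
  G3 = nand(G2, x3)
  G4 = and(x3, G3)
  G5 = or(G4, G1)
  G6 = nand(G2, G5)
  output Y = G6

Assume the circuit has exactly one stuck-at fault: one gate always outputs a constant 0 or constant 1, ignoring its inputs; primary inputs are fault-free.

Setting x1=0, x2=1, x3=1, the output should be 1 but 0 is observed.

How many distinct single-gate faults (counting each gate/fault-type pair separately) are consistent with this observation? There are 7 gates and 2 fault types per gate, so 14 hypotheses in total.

Fault-free: G0=1, G1=0, G2=0, G3=1, G4=1, G5=1, G6=1 → 1. Observed 0.
  G0 stuck-at-0: output 0 ✓
  G0 stuck-at-1: output 1 ✗
  G1 stuck-at-0: output 1 ✗
  G1 stuck-at-1: output 0 ✓
  G2 stuck-at-0: output 1 ✗
  G2 stuck-at-1: output 1 ✗
  G3 stuck-at-0: output 1 ✗
  G3 stuck-at-1: output 1 ✗
  G4 stuck-at-0: output 1 ✗
  G4 stuck-at-1: output 1 ✗
  G5 stuck-at-0: output 1 ✗
  G5 stuck-at-1: output 1 ✗
  G6 stuck-at-0: output 0 ✓
  G6 stuck-at-1: output 1 ✗
Consistent faults: {G0 stuck-at-0, G1 stuck-at-1, G6 stuck-at-0} — 3 in all.

3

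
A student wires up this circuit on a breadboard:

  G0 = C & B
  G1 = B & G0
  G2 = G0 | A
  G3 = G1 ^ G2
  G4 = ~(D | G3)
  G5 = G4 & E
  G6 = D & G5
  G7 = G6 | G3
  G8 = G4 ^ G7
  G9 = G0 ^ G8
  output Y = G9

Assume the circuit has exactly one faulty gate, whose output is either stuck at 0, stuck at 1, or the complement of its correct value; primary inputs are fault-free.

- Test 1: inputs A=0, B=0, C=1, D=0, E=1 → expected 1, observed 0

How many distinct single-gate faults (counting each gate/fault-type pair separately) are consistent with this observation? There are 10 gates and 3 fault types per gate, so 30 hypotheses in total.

Fault-free: G0=0, G1=0, G2=0, G3=0, G4=1, G5=1, G6=0, G7=0, G8=1, G9=1 → 1. Observed 0.
  G0: stuck-at-1, inverted output ✓; others ✗
  G1: none of the 3 fault types match ✗
  G2: none of the 3 fault types match ✗
  G3: none of the 3 fault types match ✗
  G4: stuck-at-0, inverted output ✓; others ✗
  G5: none of the 3 fault types match ✗
  G6: stuck-at-1, inverted output ✓; others ✗
  G7: stuck-at-1, inverted output ✓; others ✗
  G8: stuck-at-0, inverted output ✓; others ✗
  G9: stuck-at-0, inverted output ✓; others ✗
Consistent faults: {G0 stuck-at-1, G0 inverted output, G4 stuck-at-0, G4 inverted output, G6 stuck-at-1, G6 inverted output, G7 stuck-at-1, G7 inverted output, G8 stuck-at-0, G8 inverted output, G9 stuck-at-0, G9 inverted output} — 12 in all.

12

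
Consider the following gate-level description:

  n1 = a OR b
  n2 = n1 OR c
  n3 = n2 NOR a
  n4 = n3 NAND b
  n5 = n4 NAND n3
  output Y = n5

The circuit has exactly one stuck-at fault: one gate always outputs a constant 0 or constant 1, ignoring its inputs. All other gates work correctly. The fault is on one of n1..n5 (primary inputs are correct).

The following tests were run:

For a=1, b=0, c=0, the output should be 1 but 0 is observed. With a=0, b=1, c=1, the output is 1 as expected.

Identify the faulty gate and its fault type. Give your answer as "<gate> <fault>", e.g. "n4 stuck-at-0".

Fault-free values for test 1 (a=1, b=0, c=0): n1=1, n2=1, n3=0, n4=1, n5=1, giving Y=1. Observed 0.
Test 1: faults giving observed 0 are {n3 stuck-at-1, n5 stuck-at-0}.
Test 2 (a=0, b=1, c=1): fault-free n1=1, n2=1, n3=0, n4=1, n5=1 → 1; observed 1. Eliminates n5 stuck-at-0.
Only n3 stuck-at-1 is consistent with every test.

n3 stuck-at-1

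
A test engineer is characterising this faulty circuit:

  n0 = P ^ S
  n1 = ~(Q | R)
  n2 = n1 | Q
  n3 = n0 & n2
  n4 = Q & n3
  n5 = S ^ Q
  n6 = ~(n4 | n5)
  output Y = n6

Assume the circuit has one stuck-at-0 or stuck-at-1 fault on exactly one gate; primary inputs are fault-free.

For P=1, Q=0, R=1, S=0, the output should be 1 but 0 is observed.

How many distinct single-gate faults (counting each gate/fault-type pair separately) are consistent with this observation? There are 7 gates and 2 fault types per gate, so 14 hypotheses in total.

Fault-free: n0=1, n1=0, n2=0, n3=0, n4=0, n5=0, n6=1 → 1. Observed 0.
  n0 stuck-at-0: output 1 ✗
  n0 stuck-at-1: output 1 ✗
  n1 stuck-at-0: output 1 ✗
  n1 stuck-at-1: output 1 ✗
  n2 stuck-at-0: output 1 ✗
  n2 stuck-at-1: output 1 ✗
  n3 stuck-at-0: output 1 ✗
  n3 stuck-at-1: output 1 ✗
  n4 stuck-at-0: output 1 ✗
  n4 stuck-at-1: output 0 ✓
  n5 stuck-at-0: output 1 ✗
  n5 stuck-at-1: output 0 ✓
  n6 stuck-at-0: output 0 ✓
  n6 stuck-at-1: output 1 ✗
Consistent faults: {n4 stuck-at-1, n5 stuck-at-1, n6 stuck-at-0} — 3 in all.

3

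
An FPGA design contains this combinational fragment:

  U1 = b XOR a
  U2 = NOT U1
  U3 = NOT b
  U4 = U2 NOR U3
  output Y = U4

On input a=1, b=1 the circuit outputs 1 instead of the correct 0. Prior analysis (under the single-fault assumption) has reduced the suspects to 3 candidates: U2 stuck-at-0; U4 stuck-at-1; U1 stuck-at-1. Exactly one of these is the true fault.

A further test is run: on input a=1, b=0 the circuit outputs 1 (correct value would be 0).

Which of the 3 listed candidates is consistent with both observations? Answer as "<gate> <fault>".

Evaluate each candidate on input a=1, b=0:
  U2 stuck-at-0: U1=1, U2=0 [stuck-at-0], U3=1, U4=0 → 0 — eliminated
  U4 stuck-at-1: U1=1, U2=0, U3=1, U4=1 [stuck-at-1] → 1 — matches
  U1 stuck-at-1: U1=1 [stuck-at-1], U2=0, U3=1, U4=0 → 0 — eliminated
Only U4 stuck-at-1 reproduces the observed 1.

U4 stuck-at-1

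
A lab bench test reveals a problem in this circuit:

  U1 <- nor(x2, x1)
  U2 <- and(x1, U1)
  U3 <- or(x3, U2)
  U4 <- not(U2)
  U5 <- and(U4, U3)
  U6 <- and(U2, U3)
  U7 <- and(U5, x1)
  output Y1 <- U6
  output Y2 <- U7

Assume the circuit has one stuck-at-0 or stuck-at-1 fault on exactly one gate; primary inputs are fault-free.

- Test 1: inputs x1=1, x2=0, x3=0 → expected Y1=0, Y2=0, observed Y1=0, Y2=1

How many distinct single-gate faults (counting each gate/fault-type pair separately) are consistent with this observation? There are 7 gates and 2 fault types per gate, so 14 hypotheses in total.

3

Fault-free: U1=0, U2=0, U3=0, U4=1, U5=0, U6=0, U7=0 → Y1=0, Y2=0. Observed Y1=0, Y2=1.
  U1 stuck-at-0: output Y1=0, Y2=0 ✗
  U1 stuck-at-1: output Y1=1, Y2=0 ✗
  U2 stuck-at-0: output Y1=0, Y2=0 ✗
  U2 stuck-at-1: output Y1=1, Y2=0 ✗
  U3 stuck-at-0: output Y1=0, Y2=0 ✗
  U3 stuck-at-1: output Y1=0, Y2=1 ✓
  U4 stuck-at-0: output Y1=0, Y2=0 ✗
  U4 stuck-at-1: output Y1=0, Y2=0 ✗
  U5 stuck-at-0: output Y1=0, Y2=0 ✗
  U5 stuck-at-1: output Y1=0, Y2=1 ✓
  U6 stuck-at-0: output Y1=0, Y2=0 ✗
  U6 stuck-at-1: output Y1=1, Y2=0 ✗
  U7 stuck-at-0: output Y1=0, Y2=0 ✗
  U7 stuck-at-1: output Y1=0, Y2=1 ✓
Consistent faults: {U3 stuck-at-1, U5 stuck-at-1, U7 stuck-at-1} — 3 in all.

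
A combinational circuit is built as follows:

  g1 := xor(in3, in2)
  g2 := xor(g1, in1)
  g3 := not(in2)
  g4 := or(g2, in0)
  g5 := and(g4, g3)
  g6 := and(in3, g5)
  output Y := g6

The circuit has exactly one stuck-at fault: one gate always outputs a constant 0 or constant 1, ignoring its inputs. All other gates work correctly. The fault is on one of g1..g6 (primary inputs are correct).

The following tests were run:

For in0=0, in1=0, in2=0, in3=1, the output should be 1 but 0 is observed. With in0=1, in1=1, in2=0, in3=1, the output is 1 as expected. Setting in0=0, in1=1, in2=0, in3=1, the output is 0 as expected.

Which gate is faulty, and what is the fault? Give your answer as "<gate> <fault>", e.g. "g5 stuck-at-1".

g2 stuck-at-0

Fault-free values for test 1 (in0=0, in1=0, in2=0, in3=1): g1=1, g2=1, g3=1, g4=1, g5=1, g6=1, giving Y=1. Observed 0.
Test 1: faults giving observed 0 are {g1 stuck-at-0, g2 stuck-at-0, g3 stuck-at-0, g4 stuck-at-0, g5 stuck-at-0, g6 stuck-at-0}.
Test 2 (in0=1, in1=1, in2=0, in3=1): fault-free g1=1, g2=0, g3=1, g4=1, g5=1, g6=1 → 1; observed 1. Eliminates g3 stuck-at-0, g4 stuck-at-0, g5 stuck-at-0, g6 stuck-at-0.
Test 3 (in0=0, in1=1, in2=0, in3=1): fault-free g1=1, g2=0, g3=1, g4=0, g5=0, g6=0 → 0; observed 0. Eliminates g1 stuck-at-0.
Only g2 stuck-at-0 is consistent with every test.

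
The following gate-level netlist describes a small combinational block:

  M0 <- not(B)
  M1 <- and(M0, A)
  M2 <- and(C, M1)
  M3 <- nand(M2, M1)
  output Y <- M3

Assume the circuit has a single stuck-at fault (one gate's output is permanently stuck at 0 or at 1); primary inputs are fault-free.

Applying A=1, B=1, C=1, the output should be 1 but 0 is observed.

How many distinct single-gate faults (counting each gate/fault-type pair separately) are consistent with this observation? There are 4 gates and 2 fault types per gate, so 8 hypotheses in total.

3

Fault-free: M0=0, M1=0, M2=0, M3=1 → 1. Observed 0.
  M0 stuck-at-0: output 1 ✗
  M0 stuck-at-1: output 0 ✓
  M1 stuck-at-0: output 1 ✗
  M1 stuck-at-1: output 0 ✓
  M2 stuck-at-0: output 1 ✗
  M2 stuck-at-1: output 1 ✗
  M3 stuck-at-0: output 0 ✓
  M3 stuck-at-1: output 1 ✗
Consistent faults: {M0 stuck-at-1, M1 stuck-at-1, M3 stuck-at-0} — 3 in all.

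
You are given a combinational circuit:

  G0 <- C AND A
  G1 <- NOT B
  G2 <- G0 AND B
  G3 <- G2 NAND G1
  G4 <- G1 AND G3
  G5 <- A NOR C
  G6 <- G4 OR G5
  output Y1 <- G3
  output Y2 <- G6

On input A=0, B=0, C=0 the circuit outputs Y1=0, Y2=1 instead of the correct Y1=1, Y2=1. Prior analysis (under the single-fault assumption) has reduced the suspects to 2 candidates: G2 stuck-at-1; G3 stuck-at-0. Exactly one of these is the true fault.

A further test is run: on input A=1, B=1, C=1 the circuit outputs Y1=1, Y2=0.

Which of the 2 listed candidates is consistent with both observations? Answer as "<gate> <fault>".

G2 stuck-at-1

Evaluate each candidate on input A=1, B=1, C=1:
  G2 stuck-at-1: G0=1, G1=0, G2=1 [stuck-at-1], G3=1, G4=0, G5=0, G6=0 → Y1=1, Y2=0 — matches
  G3 stuck-at-0: G0=1, G1=0, G2=1, G3=0 [stuck-at-0], G4=0, G5=0, G6=0 → Y1=0, Y2=0 — eliminated
Only G2 stuck-at-1 reproduces the observed Y1=1, Y2=0.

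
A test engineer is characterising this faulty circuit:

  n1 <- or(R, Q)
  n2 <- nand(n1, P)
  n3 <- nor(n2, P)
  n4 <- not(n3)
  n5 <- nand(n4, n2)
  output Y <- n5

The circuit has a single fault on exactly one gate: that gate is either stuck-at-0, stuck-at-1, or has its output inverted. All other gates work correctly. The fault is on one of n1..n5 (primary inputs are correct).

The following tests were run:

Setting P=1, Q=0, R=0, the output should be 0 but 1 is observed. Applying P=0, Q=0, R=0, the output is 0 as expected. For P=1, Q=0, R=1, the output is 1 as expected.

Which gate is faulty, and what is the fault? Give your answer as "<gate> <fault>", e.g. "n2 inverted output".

n1 stuck-at-1

Fault-free values for test 1 (P=1, Q=0, R=0): n1=0, n2=1, n3=0, n4=1, n5=0, giving Y=0. Observed 1.
Test 1: faults giving observed 1 are {n1 stuck-at-1, n1 inverted output, n2 stuck-at-0, n2 inverted output, n3 stuck-at-1, n3 inverted output, n4 stuck-at-0, n4 inverted output, n5 stuck-at-1, n5 inverted output}.
Test 2 (P=0, Q=0, R=0): fault-free n1=0, n2=1, n3=0, n4=1, n5=0 → 0; observed 0. Eliminates n2 stuck-at-0, n2 inverted output, n3 stuck-at-1, n3 inverted output, n4 stuck-at-0, n4 inverted output, n5 stuck-at-1, n5 inverted output.
Test 3 (P=1, Q=0, R=1): fault-free n1=1, n2=0, n3=0, n4=1, n5=1 → 1; observed 1. Eliminates n1 inverted output.
Only n1 stuck-at-1 is consistent with every test.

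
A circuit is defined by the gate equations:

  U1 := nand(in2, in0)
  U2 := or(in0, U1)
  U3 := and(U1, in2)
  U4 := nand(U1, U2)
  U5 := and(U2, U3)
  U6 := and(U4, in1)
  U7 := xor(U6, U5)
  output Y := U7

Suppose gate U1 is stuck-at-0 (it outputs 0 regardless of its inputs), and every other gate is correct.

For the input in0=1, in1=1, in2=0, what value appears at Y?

Propagate with U1 forced: U1=0 [stuck-at-0], U2=1, U3=0, U4=1, U5=0, U6=1, U7=1.
So Y = 1. (Without the fault it would be 0.)

1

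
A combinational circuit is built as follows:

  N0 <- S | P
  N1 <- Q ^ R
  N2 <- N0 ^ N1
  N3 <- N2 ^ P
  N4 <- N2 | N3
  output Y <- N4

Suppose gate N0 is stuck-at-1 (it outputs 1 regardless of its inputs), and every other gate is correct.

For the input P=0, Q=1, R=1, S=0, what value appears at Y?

Propagate with N0 forced: N0=1 [stuck-at-1], N1=0, N2=1, N3=1, N4=1.
So Y = 1. (Without the fault it would be 0.)

1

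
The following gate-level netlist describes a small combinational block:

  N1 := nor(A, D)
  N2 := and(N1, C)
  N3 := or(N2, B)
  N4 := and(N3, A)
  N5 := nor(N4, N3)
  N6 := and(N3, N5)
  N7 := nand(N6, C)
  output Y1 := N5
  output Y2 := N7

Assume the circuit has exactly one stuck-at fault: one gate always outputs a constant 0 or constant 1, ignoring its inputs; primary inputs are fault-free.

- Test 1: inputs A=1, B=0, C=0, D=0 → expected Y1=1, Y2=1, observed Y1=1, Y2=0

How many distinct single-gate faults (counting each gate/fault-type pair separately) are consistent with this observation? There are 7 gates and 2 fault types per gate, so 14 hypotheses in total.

1

Fault-free: N1=0, N2=0, N3=0, N4=0, N5=1, N6=0, N7=1 → Y1=1, Y2=1. Observed Y1=1, Y2=0.
  N1 stuck-at-0: output Y1=1, Y2=1 ✗
  N1 stuck-at-1: output Y1=1, Y2=1 ✗
  N2 stuck-at-0: output Y1=1, Y2=1 ✗
  N2 stuck-at-1: output Y1=0, Y2=1 ✗
  N3 stuck-at-0: output Y1=1, Y2=1 ✗
  N3 stuck-at-1: output Y1=0, Y2=1 ✗
  N4 stuck-at-0: output Y1=1, Y2=1 ✗
  N4 stuck-at-1: output Y1=0, Y2=1 ✗
  N5 stuck-at-0: output Y1=0, Y2=1 ✗
  N5 stuck-at-1: output Y1=1, Y2=1 ✗
  N6 stuck-at-0: output Y1=1, Y2=1 ✗
  N6 stuck-at-1: output Y1=1, Y2=1 ✗
  N7 stuck-at-0: output Y1=1, Y2=0 ✓
  N7 stuck-at-1: output Y1=1, Y2=1 ✗
Consistent faults: {N7 stuck-at-0} — 1 in all.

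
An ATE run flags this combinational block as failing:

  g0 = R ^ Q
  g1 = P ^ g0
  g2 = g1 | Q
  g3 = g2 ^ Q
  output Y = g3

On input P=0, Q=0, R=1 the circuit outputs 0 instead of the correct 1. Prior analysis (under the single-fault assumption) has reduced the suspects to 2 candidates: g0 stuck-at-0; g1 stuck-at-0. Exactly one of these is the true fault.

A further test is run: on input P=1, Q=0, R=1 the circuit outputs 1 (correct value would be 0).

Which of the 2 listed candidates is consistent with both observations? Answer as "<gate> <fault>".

Evaluate each candidate on input P=1, Q=0, R=1:
  g0 stuck-at-0: g0=0 [stuck-at-0], g1=1, g2=1, g3=1 → 1 — matches
  g1 stuck-at-0: g0=1, g1=0 [stuck-at-0], g2=0, g3=0 → 0 — eliminated
Only g0 stuck-at-0 reproduces the observed 1.

g0 stuck-at-0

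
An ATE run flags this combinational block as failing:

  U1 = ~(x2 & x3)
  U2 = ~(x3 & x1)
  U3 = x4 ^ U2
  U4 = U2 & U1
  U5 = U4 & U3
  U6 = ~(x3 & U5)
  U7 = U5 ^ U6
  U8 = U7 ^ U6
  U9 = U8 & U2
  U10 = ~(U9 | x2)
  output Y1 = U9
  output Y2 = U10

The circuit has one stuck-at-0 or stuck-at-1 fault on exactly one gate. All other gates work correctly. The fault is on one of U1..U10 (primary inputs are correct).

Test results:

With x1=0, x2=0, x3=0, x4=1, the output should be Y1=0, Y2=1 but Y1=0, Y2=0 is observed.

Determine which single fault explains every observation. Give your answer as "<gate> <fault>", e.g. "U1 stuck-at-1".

U10 stuck-at-0

Fault-free values for test 1 (x1=0, x2=0, x3=0, x4=1): U1=1, U2=1, U3=0, U4=1, U5=0, U6=1, U7=1, U8=0, U9=0, U10=1, giving Y1=0, Y2=1. Observed Y1=0, Y2=0.
Test 1: faults giving observed Y1=0, Y2=0 are {U10 stuck-at-0}.
Only U10 stuck-at-0 is consistent with every test.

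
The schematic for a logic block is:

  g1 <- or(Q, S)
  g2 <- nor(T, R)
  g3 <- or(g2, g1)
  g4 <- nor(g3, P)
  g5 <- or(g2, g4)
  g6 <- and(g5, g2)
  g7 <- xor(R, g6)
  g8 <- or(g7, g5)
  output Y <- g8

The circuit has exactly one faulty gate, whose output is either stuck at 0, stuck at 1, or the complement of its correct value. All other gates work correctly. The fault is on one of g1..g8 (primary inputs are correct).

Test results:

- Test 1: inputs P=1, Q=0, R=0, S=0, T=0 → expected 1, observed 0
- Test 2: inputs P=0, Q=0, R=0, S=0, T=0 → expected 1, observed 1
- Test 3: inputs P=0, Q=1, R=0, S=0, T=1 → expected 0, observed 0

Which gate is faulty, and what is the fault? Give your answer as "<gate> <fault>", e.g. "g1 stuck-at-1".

g2 stuck-at-0

Fault-free values for test 1 (P=1, Q=0, R=0, S=0, T=0): g1=0, g2=1, g3=1, g4=0, g5=1, g6=1, g7=1, g8=1, giving Y=1. Observed 0.
Test 1: faults giving observed 0 are {g2 stuck-at-0, g2 inverted output, g5 stuck-at-0, g5 inverted output, g8 stuck-at-0, g8 inverted output}.
Test 2 (P=0, Q=0, R=0, S=0, T=0): fault-free g1=0, g2=1, g3=1, g4=0, g5=1, g6=1, g7=1, g8=1 → 1; observed 1. Eliminates g5 stuck-at-0, g5 inverted output, g8 stuck-at-0, g8 inverted output.
Test 3 (P=0, Q=1, R=0, S=0, T=1): fault-free g1=1, g2=0, g3=1, g4=0, g5=0, g6=0, g7=0, g8=0 → 0; observed 0. Eliminates g2 inverted output.
Only g2 stuck-at-0 is consistent with every test.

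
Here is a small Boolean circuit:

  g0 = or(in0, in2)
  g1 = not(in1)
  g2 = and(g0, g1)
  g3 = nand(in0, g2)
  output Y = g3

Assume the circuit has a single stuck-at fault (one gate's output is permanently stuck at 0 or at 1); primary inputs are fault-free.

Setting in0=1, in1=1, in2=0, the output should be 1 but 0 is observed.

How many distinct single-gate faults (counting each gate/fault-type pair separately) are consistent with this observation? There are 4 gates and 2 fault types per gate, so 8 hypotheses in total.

Fault-free: g0=1, g1=0, g2=0, g3=1 → 1. Observed 0.
  g0 stuck-at-0: output 1 ✗
  g0 stuck-at-1: output 1 ✗
  g1 stuck-at-0: output 1 ✗
  g1 stuck-at-1: output 0 ✓
  g2 stuck-at-0: output 1 ✗
  g2 stuck-at-1: output 0 ✓
  g3 stuck-at-0: output 0 ✓
  g3 stuck-at-1: output 1 ✗
Consistent faults: {g1 stuck-at-1, g2 stuck-at-1, g3 stuck-at-0} — 3 in all.

3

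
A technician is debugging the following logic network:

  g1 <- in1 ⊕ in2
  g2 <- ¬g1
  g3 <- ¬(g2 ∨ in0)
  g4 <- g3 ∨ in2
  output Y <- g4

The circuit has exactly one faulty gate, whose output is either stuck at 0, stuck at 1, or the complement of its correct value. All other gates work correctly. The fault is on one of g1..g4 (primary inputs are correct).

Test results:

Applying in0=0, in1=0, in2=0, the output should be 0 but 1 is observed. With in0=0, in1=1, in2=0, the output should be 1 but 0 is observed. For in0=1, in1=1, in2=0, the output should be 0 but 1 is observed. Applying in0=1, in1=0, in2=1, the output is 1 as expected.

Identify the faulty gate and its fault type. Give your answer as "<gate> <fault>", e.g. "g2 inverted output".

g3 inverted output

Fault-free values for test 1 (in0=0, in1=0, in2=0): g1=0, g2=1, g3=0, g4=0, giving Y=0. Observed 1.
Test 1: faults giving observed 1 are {g1 stuck-at-1, g1 inverted output, g2 stuck-at-0, g2 inverted output, g3 stuck-at-1, g3 inverted output, g4 stuck-at-1, g4 inverted output}.
Test 2 (in0=0, in1=1, in2=0): fault-free g1=1, g2=0, g3=1, g4=1 → 1; observed 0. Eliminates g1 stuck-at-1, g2 stuck-at-0, g3 stuck-at-1, g4 stuck-at-1.
Test 3 (in0=1, in1=1, in2=0): fault-free g1=1, g2=0, g3=0, g4=0 → 0; observed 1. Eliminates g1 inverted output, g2 inverted output.
Test 4 (in0=1, in1=0, in2=1): fault-free g1=1, g2=0, g3=0, g4=1 → 1; observed 1. Eliminates g4 inverted output.
Only g3 inverted output is consistent with every test.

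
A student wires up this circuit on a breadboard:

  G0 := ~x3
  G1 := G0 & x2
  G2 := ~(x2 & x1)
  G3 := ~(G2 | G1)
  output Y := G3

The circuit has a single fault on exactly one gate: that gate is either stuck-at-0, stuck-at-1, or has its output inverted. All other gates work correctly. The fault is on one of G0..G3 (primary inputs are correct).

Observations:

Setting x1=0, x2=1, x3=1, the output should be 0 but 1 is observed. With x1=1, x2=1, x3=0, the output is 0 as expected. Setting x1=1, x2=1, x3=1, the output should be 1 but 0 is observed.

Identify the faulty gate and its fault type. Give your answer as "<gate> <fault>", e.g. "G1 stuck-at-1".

Fault-free values for test 1 (x1=0, x2=1, x3=1): G0=0, G1=0, G2=1, G3=0, giving Y=0. Observed 1.
Test 1: faults giving observed 1 are {G2 stuck-at-0, G2 inverted output, G3 stuck-at-1, G3 inverted output}.
Test 2 (x1=1, x2=1, x3=0): fault-free G0=1, G1=1, G2=0, G3=0 → 0; observed 0. Eliminates G3 stuck-at-1, G3 inverted output.
Test 3 (x1=1, x2=1, x3=1): fault-free G0=0, G1=0, G2=0, G3=1 → 1; observed 0. Eliminates G2 stuck-at-0.
Only G2 inverted output is consistent with every test.

G2 inverted output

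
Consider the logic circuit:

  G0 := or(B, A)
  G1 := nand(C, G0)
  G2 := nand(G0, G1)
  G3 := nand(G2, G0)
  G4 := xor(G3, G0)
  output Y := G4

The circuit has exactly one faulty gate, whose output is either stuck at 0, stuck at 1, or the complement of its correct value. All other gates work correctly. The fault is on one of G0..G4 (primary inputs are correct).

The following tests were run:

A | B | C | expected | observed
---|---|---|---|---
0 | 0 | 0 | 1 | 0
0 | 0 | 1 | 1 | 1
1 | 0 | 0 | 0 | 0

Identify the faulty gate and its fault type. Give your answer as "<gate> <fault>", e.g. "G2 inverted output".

Fault-free values for test 1 (A=0, B=0, C=0): G0=0, G1=1, G2=1, G3=1, G4=1, giving Y=1. Observed 0.
Test 1: faults giving observed 0 are {G0 stuck-at-1, G0 inverted output, G3 stuck-at-0, G3 inverted output, G4 stuck-at-0, G4 inverted output}.
Test 2 (A=0, B=0, C=1): fault-free G0=0, G1=1, G2=1, G3=1, G4=1 → 1; observed 1. Eliminates G3 stuck-at-0, G3 inverted output, G4 stuck-at-0, G4 inverted output.
Test 3 (A=1, B=0, C=0): fault-free G0=1, G1=1, G2=0, G3=1, G4=0 → 0; observed 0. Eliminates G0 inverted output.
Only G0 stuck-at-1 is consistent with every test.

G0 stuck-at-1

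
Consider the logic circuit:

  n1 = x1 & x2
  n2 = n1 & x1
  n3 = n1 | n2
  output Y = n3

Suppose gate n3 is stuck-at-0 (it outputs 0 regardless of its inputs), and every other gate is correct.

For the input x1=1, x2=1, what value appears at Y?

0

Propagate with n3 forced: n1=1, n2=1, n3=0 [stuck-at-0].
So Y = 0. (Without the fault it would be 1.)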